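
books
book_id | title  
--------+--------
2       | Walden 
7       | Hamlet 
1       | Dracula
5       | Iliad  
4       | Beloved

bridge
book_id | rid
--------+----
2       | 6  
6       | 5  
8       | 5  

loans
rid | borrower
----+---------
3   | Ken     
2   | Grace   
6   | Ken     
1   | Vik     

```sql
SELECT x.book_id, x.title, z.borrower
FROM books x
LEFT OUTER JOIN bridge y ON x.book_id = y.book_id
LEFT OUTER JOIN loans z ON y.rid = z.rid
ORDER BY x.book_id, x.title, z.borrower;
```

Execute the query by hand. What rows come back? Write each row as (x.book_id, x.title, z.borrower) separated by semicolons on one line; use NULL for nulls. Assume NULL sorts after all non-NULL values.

(1, Dracula, NULL); (2, Walden, Ken); (4, Beloved, NULL); (5, Iliad, NULL); (7, Hamlet, NULL)

Joins associate left-to-right: books LEFT JOIN bridge on book_id gives 5 intermediate row(s).
Then LEFT JOIN `loans z` on rid: each of those 5 rows is kept; rows whose y.rid has no match in z get NULL for z's columns.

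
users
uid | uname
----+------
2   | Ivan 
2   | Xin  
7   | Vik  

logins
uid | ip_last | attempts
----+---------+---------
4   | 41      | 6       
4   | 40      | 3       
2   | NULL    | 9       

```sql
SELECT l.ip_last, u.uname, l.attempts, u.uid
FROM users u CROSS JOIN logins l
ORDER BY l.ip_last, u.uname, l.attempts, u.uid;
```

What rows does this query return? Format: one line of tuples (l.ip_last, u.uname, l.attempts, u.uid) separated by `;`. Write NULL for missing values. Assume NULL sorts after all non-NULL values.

(40, Ivan, 3, 2); (40, Vik, 3, 7); (40, Xin, 3, 2); (41, Ivan, 6, 2); (41, Vik, 6, 7); (41, Xin, 6, 2); (NULL, Ivan, 9, 2); (NULL, Vik, 9, 7); (NULL, Xin, 9, 2)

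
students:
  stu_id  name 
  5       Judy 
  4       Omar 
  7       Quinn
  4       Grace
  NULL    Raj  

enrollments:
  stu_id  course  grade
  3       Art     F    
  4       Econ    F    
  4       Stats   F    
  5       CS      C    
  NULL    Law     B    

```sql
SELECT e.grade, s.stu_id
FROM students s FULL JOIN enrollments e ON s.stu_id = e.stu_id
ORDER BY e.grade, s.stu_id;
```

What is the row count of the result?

FULL OUTER JOIN keeps every row from both sides; unmatched rows get NULL for the other side's columns.
Matching on s.stu_id = e.stu_id. A NULL in a compared column never satisfies the condition.
- s row (stu_id=5): matches 1 e row(s) → 1 output row(s).
- s row (stu_id=4): matches 2 e row(s) → 2 output row(s).
- s row (stu_id=7): no match → kept, e columns NULL.
- s row (stu_id=4): matches 2 e row(s) → 2 output row(s).
- s row (stu_id=NULL): no match → kept, e columns NULL.
- plus 2 unmatched e row(s), each kept with NULL s columns.
Total: 5 matched + 4 padded = 9 rows.

9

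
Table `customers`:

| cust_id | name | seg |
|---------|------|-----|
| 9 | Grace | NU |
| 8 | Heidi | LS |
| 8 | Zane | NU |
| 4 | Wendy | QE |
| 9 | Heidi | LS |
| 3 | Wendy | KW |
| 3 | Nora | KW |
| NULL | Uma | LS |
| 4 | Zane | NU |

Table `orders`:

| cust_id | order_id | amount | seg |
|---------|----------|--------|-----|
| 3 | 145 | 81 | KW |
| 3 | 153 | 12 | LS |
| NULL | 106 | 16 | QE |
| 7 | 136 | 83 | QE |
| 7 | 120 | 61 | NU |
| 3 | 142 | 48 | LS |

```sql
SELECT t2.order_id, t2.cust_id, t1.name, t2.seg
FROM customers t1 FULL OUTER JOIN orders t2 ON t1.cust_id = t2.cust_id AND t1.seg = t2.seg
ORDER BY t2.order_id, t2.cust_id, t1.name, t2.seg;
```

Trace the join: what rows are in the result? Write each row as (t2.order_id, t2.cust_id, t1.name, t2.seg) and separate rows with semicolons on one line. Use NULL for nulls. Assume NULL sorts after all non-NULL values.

(106, NULL, NULL, QE); (120, 7, NULL, NU); (136, 7, NULL, QE); (142, 3, NULL, LS); (145, 3, Nora, KW); (145, 3, Wendy, KW); (153, 3, NULL, LS); (NULL, NULL, Grace, NULL); (NULL, NULL, Heidi, NULL); (NULL, NULL, Heidi, NULL); (NULL, NULL, Uma, NULL); (NULL, NULL, Wendy, NULL); (NULL, NULL, Zane, NULL); (NULL, NULL, Zane, NULL)

FULL OUTER JOIN keeps every row from both sides; unmatched rows get NULL for the other side's columns.
Matching on t1.cust_id = t2.cust_id AND t1.seg = t2.seg. A NULL in a compared column never satisfies the condition.
- t1 row (cust_id=9, seg=NU): no match → kept, t2 columns NULL.
- t1 row (cust_id=8, seg=LS): no match → kept, t2 columns NULL.
- t1 row (cust_id=8, seg=NU): no match → kept, t2 columns NULL.
- t1 row (cust_id=4, seg=QE): no match → kept, t2 columns NULL.
- t1 row (cust_id=9, seg=LS): no match → kept, t2 columns NULL.
- t1 row (cust_id=3, seg=KW): matches 1 t2 row(s) → 1 output row(s).
- t1 row (cust_id=3, seg=KW): matches 1 t2 row(s) → 1 output row(s).
- t1 row (cust_id=NULL, seg=LS): no match → kept, t2 columns NULL.
- t1 row (cust_id=4, seg=NU): no match → kept, t2 columns NULL.
- plus 5 unmatched t2 row(s), each kept with NULL t1 columns.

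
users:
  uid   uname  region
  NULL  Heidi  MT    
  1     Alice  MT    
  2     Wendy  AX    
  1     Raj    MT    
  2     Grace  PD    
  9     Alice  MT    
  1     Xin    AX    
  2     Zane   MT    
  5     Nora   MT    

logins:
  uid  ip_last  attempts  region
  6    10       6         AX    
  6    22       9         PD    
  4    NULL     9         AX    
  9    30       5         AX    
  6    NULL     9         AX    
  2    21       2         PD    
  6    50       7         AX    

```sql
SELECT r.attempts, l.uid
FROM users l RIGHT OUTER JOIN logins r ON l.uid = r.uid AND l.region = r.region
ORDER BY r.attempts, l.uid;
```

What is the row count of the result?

7

RIGHT JOIN keeps every row from `logins`; unmatched rows get NULL for `users`'s columns.
Matching on l.uid = r.uid AND l.region = r.region. A NULL in a compared column never satisfies the condition.
- l[0] uid=NULL, region=MT → no match.
- l[1] uid=1, region=MT → no match.
- l[2] uid=2, region=AX → no match.
- l[3] uid=1, region=MT → no match.
- l[4] uid=2, region=PD → 1 match(es) in r → 1 row(s).
- l[5] uid=9, region=MT → no match.
- l[6] uid=1, region=AX → no match.
- l[7] uid=2, region=MT → no match.
- l[8] uid=5, region=MT → no match.
- plus 6 unmatched r row(s), each kept with NULL l columns.
Total: 1 matched + 6 padded = 7 rows.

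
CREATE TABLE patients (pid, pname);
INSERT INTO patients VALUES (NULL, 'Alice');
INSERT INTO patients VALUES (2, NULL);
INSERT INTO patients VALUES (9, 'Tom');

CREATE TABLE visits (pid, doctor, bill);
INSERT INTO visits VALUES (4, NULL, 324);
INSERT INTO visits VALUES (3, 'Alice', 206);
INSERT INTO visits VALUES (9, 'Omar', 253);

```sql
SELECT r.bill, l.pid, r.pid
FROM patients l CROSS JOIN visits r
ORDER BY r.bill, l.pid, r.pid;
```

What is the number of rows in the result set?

9

CROSS JOIN pairs every row of `patients` with every row of `visits`: 3 × 3 = 9 rows.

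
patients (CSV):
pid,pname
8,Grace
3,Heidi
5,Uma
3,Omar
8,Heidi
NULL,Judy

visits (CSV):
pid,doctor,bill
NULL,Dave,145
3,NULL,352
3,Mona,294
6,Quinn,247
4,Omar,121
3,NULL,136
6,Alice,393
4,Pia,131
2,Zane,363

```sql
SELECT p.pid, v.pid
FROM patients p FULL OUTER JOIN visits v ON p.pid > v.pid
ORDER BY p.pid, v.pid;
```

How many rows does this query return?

FULL OUTER JOIN keeps every row from both sides; unmatched rows get NULL for the other side's columns.
Matching on p.pid > v.pid. A NULL in a compared column never satisfies the condition.
Matched pairs: 24; unmatched p rows kept: 1; unmatched v rows kept: 1.
Total: 24 matched + 2 padded = 26 rows.

26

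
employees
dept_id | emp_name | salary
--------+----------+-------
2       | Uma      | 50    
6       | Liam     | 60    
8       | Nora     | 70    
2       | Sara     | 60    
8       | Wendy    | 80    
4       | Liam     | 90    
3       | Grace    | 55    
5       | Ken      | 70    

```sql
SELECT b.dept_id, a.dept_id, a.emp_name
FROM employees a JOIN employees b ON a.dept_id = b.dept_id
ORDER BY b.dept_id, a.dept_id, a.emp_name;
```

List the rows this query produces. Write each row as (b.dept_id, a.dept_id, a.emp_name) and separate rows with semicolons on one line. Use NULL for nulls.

INNER JOIN keeps only pairs where the ON condition holds.
Matching on a.dept_id = b.dept_id.
- a[0] dept_id=2 → 2 match(es) in b → 2 row(s).
- a[1] dept_id=6 → 1 match(es) in b → 1 row(s).
- a[2] dept_id=8 → 2 match(es) in b → 2 row(s).
- a[3] dept_id=2 → 2 match(es) in b → 2 row(s).
- a[4] dept_id=8 → 2 match(es) in b → 2 row(s).
- a[5] dept_id=4 → 1 match(es) in b → 1 row(s).
- a[6] dept_id=3 → 1 match(es) in b → 1 row(s).
- a[7] dept_id=5 → 1 match(es) in b → 1 row(s).

(2, 2, Sara); (2, 2, Sara); (2, 2, Uma); (2, 2, Uma); (3, 3, Grace); (4, 4, Liam); (5, 5, Ken); (6, 6, Liam); (8, 8, Nora); (8, 8, Nora); (8, 8, Wendy); (8, 8, Wendy)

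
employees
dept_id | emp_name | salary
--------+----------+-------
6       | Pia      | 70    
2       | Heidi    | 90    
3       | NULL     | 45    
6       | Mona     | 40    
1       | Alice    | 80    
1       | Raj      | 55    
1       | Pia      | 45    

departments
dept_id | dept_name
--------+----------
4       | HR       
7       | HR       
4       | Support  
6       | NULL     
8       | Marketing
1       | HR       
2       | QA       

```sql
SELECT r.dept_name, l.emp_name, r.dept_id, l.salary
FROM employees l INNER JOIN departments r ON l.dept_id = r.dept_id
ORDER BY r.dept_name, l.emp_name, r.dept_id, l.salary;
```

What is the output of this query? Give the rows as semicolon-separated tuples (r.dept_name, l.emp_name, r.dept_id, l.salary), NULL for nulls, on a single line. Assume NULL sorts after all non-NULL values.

(HR, Alice, 1, 80); (HR, Pia, 1, 45); (HR, Raj, 1, 55); (QA, Heidi, 2, 90); (NULL, Mona, 6, 40); (NULL, Pia, 6, 70)

INNER JOIN keeps only pairs where the ON condition holds.
Matching on l.dept_id = r.dept_id.
- l[0] dept_id=6 → 1 match(es) in r → 1 row(s).
- l[1] dept_id=2 → 1 match(es) in r → 1 row(s).
- l[2] dept_id=3 → no match; dropped.
- l[3] dept_id=6 → 1 match(es) in r → 1 row(s).
- l[4] dept_id=1 → 1 match(es) in r → 1 row(s).
- l[5] dept_id=1 → 1 match(es) in r → 1 row(s).
- l[6] dept_id=1 → 1 match(es) in r → 1 row(s).
After projecting and ordering:
r.dept_name | l.emp_name | r.dept_id | l.salary
HR | Alice | 1 | 80
HR | Pia | 1 | 45
HR | Raj | 1 | 55
QA | Heidi | 2 | 90
NULL | Mona | 6 | 40
NULL | Pia | 6 | 70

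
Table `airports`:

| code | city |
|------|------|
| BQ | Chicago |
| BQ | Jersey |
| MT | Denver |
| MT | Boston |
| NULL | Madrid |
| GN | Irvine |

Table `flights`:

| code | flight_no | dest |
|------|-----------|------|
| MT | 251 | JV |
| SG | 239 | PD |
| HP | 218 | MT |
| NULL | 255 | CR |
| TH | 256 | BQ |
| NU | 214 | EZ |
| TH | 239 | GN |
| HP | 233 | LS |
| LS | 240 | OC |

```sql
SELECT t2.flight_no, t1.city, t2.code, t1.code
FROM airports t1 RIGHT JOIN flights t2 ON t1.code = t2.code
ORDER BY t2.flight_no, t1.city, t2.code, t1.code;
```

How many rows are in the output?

10

RIGHT JOIN keeps every row from `flights`; unmatched rows get NULL for `airports`'s columns.
Matching on t1.code = t2.code. A NULL in a compared column never satisfies the condition.
Matched pairs: 2; unmatched t2 rows kept: 8.
Total: 2 matched + 8 padded = 10 rows.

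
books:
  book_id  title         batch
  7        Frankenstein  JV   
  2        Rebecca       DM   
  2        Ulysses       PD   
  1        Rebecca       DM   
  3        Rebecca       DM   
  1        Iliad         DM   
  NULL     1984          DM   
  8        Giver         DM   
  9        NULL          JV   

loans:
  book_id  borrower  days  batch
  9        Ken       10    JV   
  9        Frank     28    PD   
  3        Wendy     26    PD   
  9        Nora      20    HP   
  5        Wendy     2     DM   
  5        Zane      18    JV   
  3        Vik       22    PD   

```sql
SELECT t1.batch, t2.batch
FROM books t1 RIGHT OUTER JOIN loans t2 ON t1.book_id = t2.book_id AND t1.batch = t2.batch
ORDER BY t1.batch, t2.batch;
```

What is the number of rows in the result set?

7

RIGHT JOIN keeps every row from `loans`; unmatched rows get NULL for `books`'s columns.
Matching on t1.book_id = t2.book_id AND t1.batch = t2.batch. A NULL in a compared column never satisfies the condition.
Matched pairs: 1; unmatched t2 rows kept: 6.
Total: 1 matched + 6 padded = 7 rows.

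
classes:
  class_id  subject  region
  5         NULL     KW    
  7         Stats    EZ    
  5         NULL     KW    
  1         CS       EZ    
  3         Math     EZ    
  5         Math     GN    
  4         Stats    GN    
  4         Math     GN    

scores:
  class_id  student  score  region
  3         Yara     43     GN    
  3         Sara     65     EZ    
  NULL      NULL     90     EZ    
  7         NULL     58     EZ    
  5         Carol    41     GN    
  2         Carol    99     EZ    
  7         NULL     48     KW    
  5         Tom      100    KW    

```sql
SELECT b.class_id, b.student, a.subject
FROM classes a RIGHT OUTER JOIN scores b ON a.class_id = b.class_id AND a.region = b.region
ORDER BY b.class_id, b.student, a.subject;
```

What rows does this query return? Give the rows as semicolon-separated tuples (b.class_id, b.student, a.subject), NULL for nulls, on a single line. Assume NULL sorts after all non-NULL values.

(2, Carol, NULL); (3, Sara, Math); (3, Yara, NULL); (5, Carol, Math); (5, Tom, NULL); (5, Tom, NULL); (7, NULL, Stats); (7, NULL, NULL); (NULL, NULL, NULL)

RIGHT JOIN keeps every row from `scores`; unmatched rows get NULL for `classes`'s columns.
Matching on a.class_id = b.class_id AND a.region = b.region. A NULL in a compared column never satisfies the condition.
- a row (class_id=5, region=KW): matches 1 b row(s) → 1 output row(s).
- a row (class_id=7, region=EZ): matches 1 b row(s) → 1 output row(s).
- a row (class_id=5, region=KW): matches 1 b row(s) → 1 output row(s).
- a row (class_id=1, region=EZ): no match.
- a row (class_id=3, region=EZ): matches 1 b row(s) → 1 output row(s).
- a row (class_id=5, region=GN): matches 1 b row(s) → 1 output row(s).
- a row (class_id=4, region=GN): no match.
- a row (class_id=4, region=GN): no match.
- 4 b row(s) had no a match → kept, a columns NULL.
After projecting and ordering:
b.class_id | b.student | a.subject
2 | Carol | NULL
3 | Sara | Math
3 | Yara | NULL
5 | Carol | Math
5 | Tom | NULL
5 | Tom | NULL
7 | NULL | Stats
7 | NULL | NULL
NULL | NULL | NULL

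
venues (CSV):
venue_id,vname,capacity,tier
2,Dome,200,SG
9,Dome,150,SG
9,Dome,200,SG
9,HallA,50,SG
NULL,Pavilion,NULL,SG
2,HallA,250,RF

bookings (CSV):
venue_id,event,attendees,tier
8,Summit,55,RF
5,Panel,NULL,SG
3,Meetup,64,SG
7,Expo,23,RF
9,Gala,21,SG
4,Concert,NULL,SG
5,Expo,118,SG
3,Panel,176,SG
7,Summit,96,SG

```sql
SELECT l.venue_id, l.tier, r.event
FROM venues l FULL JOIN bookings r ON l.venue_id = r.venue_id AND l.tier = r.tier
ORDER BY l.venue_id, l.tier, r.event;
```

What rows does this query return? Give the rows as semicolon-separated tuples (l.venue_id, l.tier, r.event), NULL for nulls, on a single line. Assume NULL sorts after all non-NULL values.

(2, RF, NULL); (2, SG, NULL); (9, SG, Gala); (9, SG, Gala); (9, SG, Gala); (NULL, SG, NULL); (NULL, NULL, Concert); (NULL, NULL, Expo); (NULL, NULL, Expo); (NULL, NULL, Meetup); (NULL, NULL, Panel); (NULL, NULL, Panel); (NULL, NULL, Summit); (NULL, NULL, Summit)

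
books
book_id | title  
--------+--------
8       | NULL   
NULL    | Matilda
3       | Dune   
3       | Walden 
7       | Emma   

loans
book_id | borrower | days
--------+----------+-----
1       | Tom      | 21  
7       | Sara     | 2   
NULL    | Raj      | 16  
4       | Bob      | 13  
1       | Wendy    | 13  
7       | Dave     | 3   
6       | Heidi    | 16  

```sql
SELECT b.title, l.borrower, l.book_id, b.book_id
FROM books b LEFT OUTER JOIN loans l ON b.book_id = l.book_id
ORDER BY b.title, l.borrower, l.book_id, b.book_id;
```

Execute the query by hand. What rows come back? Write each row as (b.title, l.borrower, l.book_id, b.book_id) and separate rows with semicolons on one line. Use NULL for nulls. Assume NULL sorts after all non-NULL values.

(Dune, NULL, NULL, 3); (Emma, Dave, 7, 7); (Emma, Sara, 7, 7); (Matilda, NULL, NULL, NULL); (Walden, NULL, NULL, 3); (NULL, NULL, NULL, 8)

LEFT JOIN keeps every row from `books`; unmatched rows get NULL for `loans`'s columns.
Matching on b.book_id = l.book_id. A NULL in a compared column never satisfies the condition.
- b (book_id=8) has no partner → padded with NULL.
- b (book_id=NULL) has no partner → padded with NULL.
- b (book_id=3) has no partner → padded with NULL.
- b (book_id=3) has no partner → padded with NULL.
- b (book_id=7) pairs with 2 row(s) of l.
After projecting and ordering:
b.title | l.borrower | l.book_id | b.book_id
Dune | NULL | NULL | 3
Emma | Dave | 7 | 7
Emma | Sara | 7 | 7
Matilda | NULL | NULL | NULL
Walden | NULL | NULL | 3
NULL | NULL | NULL | 8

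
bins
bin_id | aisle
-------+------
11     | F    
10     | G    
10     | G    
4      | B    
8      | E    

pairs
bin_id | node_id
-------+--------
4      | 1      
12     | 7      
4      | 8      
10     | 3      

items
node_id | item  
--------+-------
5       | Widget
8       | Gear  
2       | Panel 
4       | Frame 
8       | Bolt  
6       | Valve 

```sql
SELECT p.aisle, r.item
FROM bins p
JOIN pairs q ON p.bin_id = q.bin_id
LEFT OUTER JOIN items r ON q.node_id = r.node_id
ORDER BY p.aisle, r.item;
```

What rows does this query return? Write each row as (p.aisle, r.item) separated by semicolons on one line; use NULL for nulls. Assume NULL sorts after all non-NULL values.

(B, Bolt); (B, Gear); (B, NULL); (G, NULL); (G, NULL)

Joins associate left-to-right: bins INNER JOIN pairs on bin_id gives 4 intermediate row(s).
Then LEFT JOIN `items r` on node_id: each of those 4 rows is kept; rows whose q.node_id has no match in r get NULL for r's columns.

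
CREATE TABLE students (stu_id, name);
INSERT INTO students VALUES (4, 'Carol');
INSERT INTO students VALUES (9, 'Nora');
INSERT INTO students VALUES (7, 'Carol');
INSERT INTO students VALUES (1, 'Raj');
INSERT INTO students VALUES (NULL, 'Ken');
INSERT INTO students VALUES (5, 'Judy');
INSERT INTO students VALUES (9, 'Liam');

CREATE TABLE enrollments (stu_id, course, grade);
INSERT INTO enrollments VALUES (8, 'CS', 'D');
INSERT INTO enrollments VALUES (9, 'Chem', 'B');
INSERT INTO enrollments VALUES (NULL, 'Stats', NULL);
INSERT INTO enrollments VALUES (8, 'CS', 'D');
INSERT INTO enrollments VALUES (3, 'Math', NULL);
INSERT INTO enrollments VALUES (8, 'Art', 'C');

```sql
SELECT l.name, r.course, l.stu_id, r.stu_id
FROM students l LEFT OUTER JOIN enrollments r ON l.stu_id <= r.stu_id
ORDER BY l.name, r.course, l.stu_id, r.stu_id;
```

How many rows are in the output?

20

LEFT JOIN keeps every row from `students`; unmatched rows get NULL for `enrollments`'s columns.
Matching on l.stu_id <= r.stu_id. A NULL in a compared column never satisfies the condition.
- l[0] stu_id=4 → 4 match(es) in r → 4 row(s).
- l[1] stu_id=9 → 1 match(es) in r → 1 row(s).
- l[2] stu_id=7 → 4 match(es) in r → 4 row(s).
- l[3] stu_id=1 → 5 match(es) in r → 5 row(s).
- l[4] stu_id=NULL → no match; kept with NULLs on the r side.
- l[5] stu_id=5 → 4 match(es) in r → 4 row(s).
- l[6] stu_id=9 → 1 match(es) in r → 1 row(s).
Total: 19 matched + 1 padded = 20 rows.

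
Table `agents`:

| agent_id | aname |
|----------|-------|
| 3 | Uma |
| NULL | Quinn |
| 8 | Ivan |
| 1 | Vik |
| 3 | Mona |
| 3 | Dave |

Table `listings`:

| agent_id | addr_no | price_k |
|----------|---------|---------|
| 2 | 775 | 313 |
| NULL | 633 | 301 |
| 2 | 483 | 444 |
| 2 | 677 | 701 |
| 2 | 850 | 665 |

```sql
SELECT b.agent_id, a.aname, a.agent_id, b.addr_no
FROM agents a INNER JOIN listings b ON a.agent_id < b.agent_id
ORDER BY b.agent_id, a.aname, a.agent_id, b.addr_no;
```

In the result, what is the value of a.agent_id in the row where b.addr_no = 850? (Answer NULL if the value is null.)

1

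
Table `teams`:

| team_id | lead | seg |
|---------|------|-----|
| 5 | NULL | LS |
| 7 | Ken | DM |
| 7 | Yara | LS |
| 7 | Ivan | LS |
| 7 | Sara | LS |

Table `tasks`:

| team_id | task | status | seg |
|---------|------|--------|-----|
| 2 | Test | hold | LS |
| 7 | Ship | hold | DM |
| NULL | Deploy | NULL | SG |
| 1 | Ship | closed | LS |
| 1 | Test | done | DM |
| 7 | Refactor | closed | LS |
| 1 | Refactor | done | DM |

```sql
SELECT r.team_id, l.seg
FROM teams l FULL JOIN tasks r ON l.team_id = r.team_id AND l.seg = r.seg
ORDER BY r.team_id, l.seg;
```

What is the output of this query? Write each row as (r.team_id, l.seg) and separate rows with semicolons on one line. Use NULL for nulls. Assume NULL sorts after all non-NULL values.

(1, NULL); (1, NULL); (1, NULL); (2, NULL); (7, DM); (7, LS); (7, LS); (7, LS); (NULL, LS); (NULL, NULL)

FULL OUTER JOIN keeps every row from both sides; unmatched rows get NULL for the other side's columns.
Matching on l.team_id = r.team_id AND l.seg = r.seg. A NULL in a compared column never satisfies the condition.
- l (team_id=5, seg=LS) has no partner → padded with NULL.
- l (team_id=7, seg=DM) pairs with 1 row(s) of r.
- l (team_id=7, seg=LS) pairs with 1 row(s) of r.
- l (team_id=7, seg=LS) pairs with 1 row(s) of r.
- l (team_id=7, seg=LS) pairs with 1 row(s) of r.
- 5 r row(s) had no l match → kept, l columns NULL.
After projecting and ordering:
r.team_id | l.seg
1 | NULL
1 | NULL
1 | NULL
2 | NULL
7 | DM
7 | LS
7 | LS
7 | LS
NULL | LS
NULL | NULL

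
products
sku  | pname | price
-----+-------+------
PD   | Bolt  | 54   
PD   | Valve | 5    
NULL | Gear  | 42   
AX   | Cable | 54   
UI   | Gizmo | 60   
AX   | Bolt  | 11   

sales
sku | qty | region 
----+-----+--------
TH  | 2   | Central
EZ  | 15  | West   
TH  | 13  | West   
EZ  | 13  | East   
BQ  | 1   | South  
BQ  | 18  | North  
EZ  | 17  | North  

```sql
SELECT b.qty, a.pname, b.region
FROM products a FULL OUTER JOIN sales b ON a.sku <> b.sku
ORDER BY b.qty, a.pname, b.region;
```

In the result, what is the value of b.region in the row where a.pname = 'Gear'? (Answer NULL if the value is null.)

NULL

FULL OUTER JOIN keeps every row from both sides; unmatched rows get NULL for the other side's columns.
Matching on a.sku <> b.sku. A NULL in a compared column never satisfies the condition.
Matched pairs: 35; unmatched a rows kept: 1; unmatched b rows kept: 0.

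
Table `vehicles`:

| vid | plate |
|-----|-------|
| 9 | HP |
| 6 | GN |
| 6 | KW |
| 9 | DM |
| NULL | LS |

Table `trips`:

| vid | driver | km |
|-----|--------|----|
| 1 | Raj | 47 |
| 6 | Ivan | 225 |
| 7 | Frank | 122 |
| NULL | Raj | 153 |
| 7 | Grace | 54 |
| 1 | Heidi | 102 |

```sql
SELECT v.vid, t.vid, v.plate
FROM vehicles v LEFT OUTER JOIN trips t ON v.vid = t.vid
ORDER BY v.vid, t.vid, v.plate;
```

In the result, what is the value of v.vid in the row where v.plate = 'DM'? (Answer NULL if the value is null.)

LEFT JOIN keeps every row from `vehicles`; unmatched rows get NULL for `trips`'s columns.
Matching on v.vid = t.vid. A NULL in a compared column never satisfies the condition.
- v[0] vid=9 → no match; kept with NULLs on the t side.
- v[1] vid=6 → 1 match(es) in t → 1 row(s).
- v[2] vid=6 → 1 match(es) in t → 1 row(s).
- v[3] vid=9 → no match; kept with NULLs on the t side.
- v[4] vid=NULL → no match; kept with NULLs on the t side.

9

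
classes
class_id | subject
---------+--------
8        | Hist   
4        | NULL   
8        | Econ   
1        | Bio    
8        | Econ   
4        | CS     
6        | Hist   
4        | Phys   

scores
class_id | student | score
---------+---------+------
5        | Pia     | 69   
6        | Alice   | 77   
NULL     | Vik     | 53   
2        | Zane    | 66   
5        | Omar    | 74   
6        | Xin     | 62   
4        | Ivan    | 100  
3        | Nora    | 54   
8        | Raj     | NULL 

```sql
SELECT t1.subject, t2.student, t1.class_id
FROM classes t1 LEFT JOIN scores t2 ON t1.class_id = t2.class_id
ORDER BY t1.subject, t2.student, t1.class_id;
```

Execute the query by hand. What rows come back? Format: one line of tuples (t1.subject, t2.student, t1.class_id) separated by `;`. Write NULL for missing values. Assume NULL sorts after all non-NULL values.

(Bio, NULL, 1); (CS, Ivan, 4); (Econ, Raj, 8); (Econ, Raj, 8); (Hist, Alice, 6); (Hist, Raj, 8); (Hist, Xin, 6); (Phys, Ivan, 4); (NULL, Ivan, 4)

LEFT JOIN keeps every row from `classes`; unmatched rows get NULL for `scores`'s columns.
Matching on t1.class_id = t2.class_id. A NULL in a compared column never satisfies the condition.
- t1 (class_id=8) pairs with 1 row(s) of t2.
- t1 (class_id=4) pairs with 1 row(s) of t2.
- t1 (class_id=8) pairs with 1 row(s) of t2.
- t1 (class_id=1) has no partner → padded with NULL.
- t1 (class_id=8) pairs with 1 row(s) of t2.
- t1 (class_id=4) pairs with 1 row(s) of t2.
- t1 (class_id=6) pairs with 2 row(s) of t2.
- t1 (class_id=4) pairs with 1 row(s) of t2.
After projecting and ordering:
t1.subject | t2.student | t1.class_id
Bio | NULL | 1
CS | Ivan | 4
Econ | Raj | 8
Econ | Raj | 8
Hist | Alice | 6
Hist | Raj | 8
Hist | Xin | 6
Phys | Ivan | 4
NULL | Ivan | 4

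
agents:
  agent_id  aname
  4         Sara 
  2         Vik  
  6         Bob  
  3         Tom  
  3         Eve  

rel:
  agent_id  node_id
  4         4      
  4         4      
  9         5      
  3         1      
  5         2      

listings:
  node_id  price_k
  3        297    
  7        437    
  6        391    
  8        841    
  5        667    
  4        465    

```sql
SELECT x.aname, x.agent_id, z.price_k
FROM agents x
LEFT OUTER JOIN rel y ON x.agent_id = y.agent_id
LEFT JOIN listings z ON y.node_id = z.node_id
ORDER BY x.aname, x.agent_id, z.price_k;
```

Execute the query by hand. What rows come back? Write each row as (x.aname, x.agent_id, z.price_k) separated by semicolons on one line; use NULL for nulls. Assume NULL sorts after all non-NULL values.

Joins associate left-to-right: agents LEFT JOIN rel on agent_id gives 6 intermediate row(s).
Then LEFT JOIN `listings z` on node_id: each of those 6 rows is kept; rows whose y.node_id has no match in z get NULL for z's columns.

(Bob, 6, NULL); (Eve, 3, NULL); (Sara, 4, 465); (Sara, 4, 465); (Tom, 3, NULL); (Vik, 2, NULL)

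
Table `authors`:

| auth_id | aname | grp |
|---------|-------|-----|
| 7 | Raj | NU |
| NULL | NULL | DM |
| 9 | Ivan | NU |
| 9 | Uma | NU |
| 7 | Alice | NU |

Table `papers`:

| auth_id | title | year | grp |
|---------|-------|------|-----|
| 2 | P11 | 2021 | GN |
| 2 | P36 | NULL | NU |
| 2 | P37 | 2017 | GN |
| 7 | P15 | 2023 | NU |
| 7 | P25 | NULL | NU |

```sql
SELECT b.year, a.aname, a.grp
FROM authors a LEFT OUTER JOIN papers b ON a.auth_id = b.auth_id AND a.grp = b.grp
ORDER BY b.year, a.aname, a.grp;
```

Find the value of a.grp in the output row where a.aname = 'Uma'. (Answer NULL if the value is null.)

NU

LEFT JOIN keeps every row from `authors`; unmatched rows get NULL for `papers`'s columns.
Matching on a.auth_id = b.auth_id AND a.grp = b.grp. A NULL in a compared column never satisfies the condition.
- a row (auth_id=7, grp=NU): matches 2 b row(s) → 2 output row(s).
- a row (auth_id=NULL, grp=DM): no match → kept, b columns NULL.
- a row (auth_id=9, grp=NU): no match → kept, b columns NULL.
- a row (auth_id=9, grp=NU): no match → kept, b columns NULL.
- a row (auth_id=7, grp=NU): matches 2 b row(s) → 2 output row(s).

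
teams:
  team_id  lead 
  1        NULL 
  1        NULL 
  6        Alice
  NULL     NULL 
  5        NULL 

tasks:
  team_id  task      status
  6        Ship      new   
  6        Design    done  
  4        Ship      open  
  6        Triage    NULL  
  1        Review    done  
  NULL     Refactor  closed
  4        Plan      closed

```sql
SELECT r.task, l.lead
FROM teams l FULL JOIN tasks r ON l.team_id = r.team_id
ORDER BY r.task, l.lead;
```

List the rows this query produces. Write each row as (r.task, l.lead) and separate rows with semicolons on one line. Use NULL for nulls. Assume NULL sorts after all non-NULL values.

(Design, Alice); (Plan, NULL); (Refactor, NULL); (Review, NULL); (Review, NULL); (Ship, Alice); (Ship, NULL); (Triage, Alice); (NULL, NULL); (NULL, NULL)

FULL OUTER JOIN keeps every row from both sides; unmatched rows get NULL for the other side's columns.
Matching on l.team_id = r.team_id. A NULL in a compared column never satisfies the condition.
- team_id=1: 1 matching r row(s), so 1 row(s) emitted.
- team_id=1: 1 matching r row(s), so 1 row(s) emitted.
- team_id=6: 3 matching r row(s), so 3 row(s) emitted.
- team_id=NULL: no r row matches, row kept with r columns NULL.
- team_id=5: no r row matches, row kept with r columns NULL.
- 3 row(s) from r found no l partner → padded with NULL.
After projecting and ordering:
r.task | l.lead
Design | Alice
Plan | NULL
Refactor | NULL
Review | NULL
Review | NULL
Ship | Alice
Ship | NULL
Triage | Alice
NULL | NULL
NULL | NULL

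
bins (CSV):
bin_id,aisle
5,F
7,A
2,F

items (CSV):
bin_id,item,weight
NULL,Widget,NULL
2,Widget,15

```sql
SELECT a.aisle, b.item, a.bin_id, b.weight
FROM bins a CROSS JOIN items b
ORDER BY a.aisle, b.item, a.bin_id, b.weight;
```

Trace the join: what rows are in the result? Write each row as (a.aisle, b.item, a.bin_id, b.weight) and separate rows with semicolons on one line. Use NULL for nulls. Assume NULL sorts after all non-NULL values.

CROSS JOIN pairs every row of `bins` with every row of `items`: 3 × 2 = 6 rows.
After projecting and ordering:
a.aisle | b.item | a.bin_id | b.weight
A | Widget | 7 | 15
A | Widget | 7 | NULL
F | Widget | 2 | 15
F | Widget | 2 | NULL
F | Widget | 5 | 15
F | Widget | 5 | NULL

(A, Widget, 7, 15); (A, Widget, 7, NULL); (F, Widget, 2, 15); (F, Widget, 2, NULL); (F, Widget, 5, 15); (F, Widget, 5, NULL)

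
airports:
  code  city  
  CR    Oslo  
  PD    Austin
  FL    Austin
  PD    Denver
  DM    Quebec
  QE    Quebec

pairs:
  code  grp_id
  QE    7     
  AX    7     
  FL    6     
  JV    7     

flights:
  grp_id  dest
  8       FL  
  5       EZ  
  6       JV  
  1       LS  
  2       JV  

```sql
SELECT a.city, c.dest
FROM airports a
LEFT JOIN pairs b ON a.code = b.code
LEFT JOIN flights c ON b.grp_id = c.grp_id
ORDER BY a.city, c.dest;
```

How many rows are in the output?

Joins associate left-to-right: airports LEFT JOIN pairs on code gives 6 intermediate row(s).
Then LEFT JOIN `flights c` on grp_id: each of those 6 rows is kept; rows whose b.grp_id has no match in c get NULL for c's columns.
Result: 6 row(s).

6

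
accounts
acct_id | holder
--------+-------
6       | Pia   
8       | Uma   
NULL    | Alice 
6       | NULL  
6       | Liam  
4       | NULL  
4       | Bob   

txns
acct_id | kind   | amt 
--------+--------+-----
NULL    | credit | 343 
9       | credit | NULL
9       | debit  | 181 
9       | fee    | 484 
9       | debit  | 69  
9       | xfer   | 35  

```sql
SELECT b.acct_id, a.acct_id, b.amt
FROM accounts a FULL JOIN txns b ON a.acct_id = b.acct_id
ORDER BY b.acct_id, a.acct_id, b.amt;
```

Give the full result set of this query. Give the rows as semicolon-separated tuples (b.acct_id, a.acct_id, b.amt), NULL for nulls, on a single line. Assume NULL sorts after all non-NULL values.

FULL OUTER JOIN keeps every row from both sides; unmatched rows get NULL for the other side's columns.
Matching on a.acct_id = b.acct_id. A NULL in a compared column never satisfies the condition.
- a (acct_id=6) has no partner → padded with NULL.
- a (acct_id=8) has no partner → padded with NULL.
- a (acct_id=NULL) has no partner → padded with NULL.
- a (acct_id=6) has no partner → padded with NULL.
- a (acct_id=6) has no partner → padded with NULL.
- a (acct_id=4) has no partner → padded with NULL.
- a (acct_id=4) has no partner → padded with NULL.
- plus 6 unmatched b row(s), each kept with NULL a columns.

(9, NULL, 35); (9, NULL, 69); (9, NULL, 181); (9, NULL, 484); (9, NULL, NULL); (NULL, 4, NULL); (NULL, 4, NULL); (NULL, 6, NULL); (NULL, 6, NULL); (NULL, 6, NULL); (NULL, 8, NULL); (NULL, NULL, 343); (NULL, NULL, NULL)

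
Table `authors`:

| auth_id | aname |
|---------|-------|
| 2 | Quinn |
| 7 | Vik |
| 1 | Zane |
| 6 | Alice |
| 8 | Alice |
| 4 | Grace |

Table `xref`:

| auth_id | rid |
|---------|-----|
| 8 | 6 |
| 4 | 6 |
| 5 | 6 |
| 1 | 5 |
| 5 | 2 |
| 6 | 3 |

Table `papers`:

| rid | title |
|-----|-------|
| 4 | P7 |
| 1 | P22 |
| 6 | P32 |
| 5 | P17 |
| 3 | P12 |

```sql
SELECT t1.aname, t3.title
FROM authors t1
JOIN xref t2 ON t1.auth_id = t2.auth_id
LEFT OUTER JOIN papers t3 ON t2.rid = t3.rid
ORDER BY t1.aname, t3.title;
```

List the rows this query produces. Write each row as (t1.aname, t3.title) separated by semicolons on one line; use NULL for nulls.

(Alice, P12); (Alice, P32); (Grace, P32); (Zane, P17)

Step 1 — t1 INNER JOIN t2 on auth_id → 4 row(s).
Then LEFT JOIN `papers t3` on rid: each of those 4 rows is kept; rows whose t2.rid has no match in t3 get NULL for t3's columns.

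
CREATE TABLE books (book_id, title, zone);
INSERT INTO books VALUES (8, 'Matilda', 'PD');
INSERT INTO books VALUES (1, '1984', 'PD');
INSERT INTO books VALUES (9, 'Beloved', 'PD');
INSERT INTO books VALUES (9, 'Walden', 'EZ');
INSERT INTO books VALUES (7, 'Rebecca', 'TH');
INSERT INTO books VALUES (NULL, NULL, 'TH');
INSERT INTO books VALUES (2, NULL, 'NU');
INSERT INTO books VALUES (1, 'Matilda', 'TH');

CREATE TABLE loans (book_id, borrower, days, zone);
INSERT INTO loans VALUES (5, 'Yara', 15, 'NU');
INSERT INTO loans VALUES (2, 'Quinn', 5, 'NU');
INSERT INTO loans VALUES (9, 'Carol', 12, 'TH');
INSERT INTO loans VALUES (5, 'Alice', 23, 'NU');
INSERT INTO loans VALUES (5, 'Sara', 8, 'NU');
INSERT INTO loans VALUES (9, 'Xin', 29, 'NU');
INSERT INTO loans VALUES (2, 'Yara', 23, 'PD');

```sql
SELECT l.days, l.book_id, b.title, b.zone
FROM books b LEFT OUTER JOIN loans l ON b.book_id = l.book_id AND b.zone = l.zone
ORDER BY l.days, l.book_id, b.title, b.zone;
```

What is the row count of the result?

8

LEFT JOIN keeps every row from `books`; unmatched rows get NULL for `loans`'s columns.
Matching on b.book_id = l.book_id AND b.zone = l.zone. A NULL in a compared column never satisfies the condition.
Matched pairs: 1; unmatched b rows kept: 7.
Total: 1 matched + 7 padded = 8 rows.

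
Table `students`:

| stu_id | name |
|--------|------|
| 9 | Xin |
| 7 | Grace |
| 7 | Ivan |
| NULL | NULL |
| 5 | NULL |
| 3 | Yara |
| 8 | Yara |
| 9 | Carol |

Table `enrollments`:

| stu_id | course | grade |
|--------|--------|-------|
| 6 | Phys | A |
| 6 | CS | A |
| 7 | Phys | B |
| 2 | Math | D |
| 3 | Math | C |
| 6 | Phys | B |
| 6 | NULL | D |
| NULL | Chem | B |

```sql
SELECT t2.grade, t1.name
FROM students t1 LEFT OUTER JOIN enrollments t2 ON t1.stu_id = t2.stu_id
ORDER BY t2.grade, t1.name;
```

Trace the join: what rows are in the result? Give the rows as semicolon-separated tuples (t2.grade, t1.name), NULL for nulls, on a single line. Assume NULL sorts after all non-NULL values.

LEFT JOIN keeps every row from `students`; unmatched rows get NULL for `enrollments`'s columns.
Matching on t1.stu_id = t2.stu_id. A NULL in a compared column never satisfies the condition.
Matched pairs: 3; unmatched t1 rows kept: 5.

(B, Grace); (B, Ivan); (C, Yara); (NULL, Carol); (NULL, Xin); (NULL, Yara); (NULL, NULL); (NULL, NULL)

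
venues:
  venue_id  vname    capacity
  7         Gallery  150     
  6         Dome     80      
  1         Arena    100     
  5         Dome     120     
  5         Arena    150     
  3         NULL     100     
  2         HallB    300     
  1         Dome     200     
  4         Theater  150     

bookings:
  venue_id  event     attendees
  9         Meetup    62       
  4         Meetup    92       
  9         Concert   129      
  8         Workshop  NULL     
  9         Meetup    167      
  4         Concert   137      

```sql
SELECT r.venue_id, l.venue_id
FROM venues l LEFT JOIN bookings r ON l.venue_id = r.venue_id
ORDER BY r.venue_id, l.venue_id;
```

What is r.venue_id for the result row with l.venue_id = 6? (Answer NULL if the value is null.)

LEFT JOIN keeps every row from `venues`; unmatched rows get NULL for `bookings`'s columns.
Matching on l.venue_id = r.venue_id.
Matched pairs: 2; unmatched l rows kept: 8.

NULL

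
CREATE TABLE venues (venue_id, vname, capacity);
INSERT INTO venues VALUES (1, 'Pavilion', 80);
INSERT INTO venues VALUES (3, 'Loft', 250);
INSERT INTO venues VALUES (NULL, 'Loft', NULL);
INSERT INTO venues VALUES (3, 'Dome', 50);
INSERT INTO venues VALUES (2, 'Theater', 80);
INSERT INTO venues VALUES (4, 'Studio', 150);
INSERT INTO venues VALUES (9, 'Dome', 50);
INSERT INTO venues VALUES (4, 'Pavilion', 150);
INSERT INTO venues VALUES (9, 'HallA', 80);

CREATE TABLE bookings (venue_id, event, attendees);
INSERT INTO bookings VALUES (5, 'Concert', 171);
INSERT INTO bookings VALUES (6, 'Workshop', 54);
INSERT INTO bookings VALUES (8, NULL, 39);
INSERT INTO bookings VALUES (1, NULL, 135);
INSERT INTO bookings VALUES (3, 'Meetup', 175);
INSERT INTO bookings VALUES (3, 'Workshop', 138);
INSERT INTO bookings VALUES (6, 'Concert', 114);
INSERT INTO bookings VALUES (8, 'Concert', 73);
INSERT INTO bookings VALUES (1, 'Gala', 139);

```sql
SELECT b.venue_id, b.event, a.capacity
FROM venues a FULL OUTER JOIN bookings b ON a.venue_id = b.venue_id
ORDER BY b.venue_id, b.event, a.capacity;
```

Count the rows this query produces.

17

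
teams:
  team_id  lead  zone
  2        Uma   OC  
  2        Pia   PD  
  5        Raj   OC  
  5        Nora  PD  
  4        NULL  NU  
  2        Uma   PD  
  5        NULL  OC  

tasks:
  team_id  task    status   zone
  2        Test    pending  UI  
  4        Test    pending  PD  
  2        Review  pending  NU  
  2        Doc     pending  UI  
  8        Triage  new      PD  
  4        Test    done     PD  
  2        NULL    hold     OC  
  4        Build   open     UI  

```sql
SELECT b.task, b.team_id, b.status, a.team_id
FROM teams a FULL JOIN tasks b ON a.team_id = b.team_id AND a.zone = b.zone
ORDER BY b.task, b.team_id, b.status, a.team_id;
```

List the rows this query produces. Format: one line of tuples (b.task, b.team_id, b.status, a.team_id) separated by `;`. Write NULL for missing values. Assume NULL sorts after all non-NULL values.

(Build, 4, open, NULL); (Doc, 2, pending, NULL); (Review, 2, pending, NULL); (Test, 2, pending, NULL); (Test, 4, done, NULL); (Test, 4, pending, NULL); (Triage, 8, new, NULL); (NULL, 2, hold, 2); (NULL, NULL, NULL, 2); (NULL, NULL, NULL, 2); (NULL, NULL, NULL, 4); (NULL, NULL, NULL, 5); (NULL, NULL, NULL, 5); (NULL, NULL, NULL, 5)

FULL OUTER JOIN keeps every row from both sides; unmatched rows get NULL for the other side's columns.
Matching on a.team_id = b.team_id AND a.zone = b.zone.
- a (team_id=2, zone=OC) pairs with 1 row(s) of b.
- a (team_id=2, zone=PD) has no partner → padded with NULL.
- a (team_id=5, zone=OC) has no partner → padded with NULL.
- a (team_id=5, zone=PD) has no partner → padded with NULL.
- a (team_id=4, zone=NU) has no partner → padded with NULL.
- a (team_id=2, zone=PD) has no partner → padded with NULL.
- a (team_id=5, zone=OC) has no partner → padded with NULL.
- plus 7 unmatched b row(s), each kept with NULL a columns.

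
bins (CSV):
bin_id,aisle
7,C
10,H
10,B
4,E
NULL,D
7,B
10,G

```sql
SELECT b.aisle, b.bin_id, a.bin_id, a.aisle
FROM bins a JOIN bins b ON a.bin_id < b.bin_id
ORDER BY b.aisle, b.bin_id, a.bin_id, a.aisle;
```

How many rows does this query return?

11

INNER JOIN keeps only pairs where the ON condition holds.
Matching on a.bin_id < b.bin_id. A NULL in a compared column never satisfies the condition.
- a (bin_id=7) pairs with 3 row(s) of b.
- a (bin_id=10) has no partner → excluded.
- a (bin_id=10) has no partner → excluded.
- a (bin_id=4) pairs with 5 row(s) of b.
- a (bin_id=NULL) has no partner → excluded.
- a (bin_id=7) pairs with 3 row(s) of b.
- a (bin_id=10) has no partner → excluded.
Total: 11 rows.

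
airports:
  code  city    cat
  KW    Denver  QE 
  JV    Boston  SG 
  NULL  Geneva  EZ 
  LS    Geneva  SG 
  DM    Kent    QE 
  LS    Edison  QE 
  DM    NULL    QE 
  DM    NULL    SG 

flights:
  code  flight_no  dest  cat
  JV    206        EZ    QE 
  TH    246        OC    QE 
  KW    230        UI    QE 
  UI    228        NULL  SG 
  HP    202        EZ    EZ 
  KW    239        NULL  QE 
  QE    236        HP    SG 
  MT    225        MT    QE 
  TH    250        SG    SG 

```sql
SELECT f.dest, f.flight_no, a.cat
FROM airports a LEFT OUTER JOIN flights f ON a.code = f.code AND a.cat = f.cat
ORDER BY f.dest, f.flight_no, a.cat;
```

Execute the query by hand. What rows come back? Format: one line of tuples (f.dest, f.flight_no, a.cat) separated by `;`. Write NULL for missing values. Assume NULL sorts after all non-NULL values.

(UI, 230, QE); (NULL, 239, QE); (NULL, NULL, EZ); (NULL, NULL, QE); (NULL, NULL, QE); (NULL, NULL, QE); (NULL, NULL, SG); (NULL, NULL, SG); (NULL, NULL, SG)

LEFT JOIN keeps every row from `airports`; unmatched rows get NULL for `flights`'s columns.
Matching on a.code = f.code AND a.cat = f.cat. A NULL in a compared column never satisfies the condition.
Matched pairs: 2; unmatched a rows kept: 7.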